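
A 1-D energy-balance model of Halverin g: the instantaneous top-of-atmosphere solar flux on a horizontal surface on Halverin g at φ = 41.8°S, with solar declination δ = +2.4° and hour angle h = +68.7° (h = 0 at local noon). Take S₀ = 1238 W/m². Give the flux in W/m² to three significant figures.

300 W/m²

cos θ_z = sin φ sin δ + cos φ cos δ cos h = -0.027911 + 0.270558 = 0.242647.
Flux = S₀ · cos θ_z = 1238 × 0.242647 = 300.4 W/m².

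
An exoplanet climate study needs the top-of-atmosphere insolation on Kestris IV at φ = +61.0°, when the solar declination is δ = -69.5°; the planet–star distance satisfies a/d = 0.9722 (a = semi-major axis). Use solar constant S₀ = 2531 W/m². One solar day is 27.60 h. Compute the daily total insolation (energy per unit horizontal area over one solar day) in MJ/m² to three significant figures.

0.00 MJ/m²

cos H₀ = −tan(+61.0°) tan(-69.500°) = 4.8251 ≥ 1 ⇒ polar night, H₀ = 0 and Q̄ = 0.
Inverse-square distance factor (a/d)² = 0.9722² = 0.945173.
Daily total = Q̄ × 27.60 h × 3600 s/h = 0.00 MJ/m².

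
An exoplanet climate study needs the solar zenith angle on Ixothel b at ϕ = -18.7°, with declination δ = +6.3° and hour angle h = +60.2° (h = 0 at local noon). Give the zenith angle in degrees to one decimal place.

cos θ_z = sin ϕ sin δ + cos ϕ cos δ cos h = -0.035182 + 0.467896 = 0.432714.
θ_z = arccos(0.432714) = 64.4°.

θ_z = 64.4°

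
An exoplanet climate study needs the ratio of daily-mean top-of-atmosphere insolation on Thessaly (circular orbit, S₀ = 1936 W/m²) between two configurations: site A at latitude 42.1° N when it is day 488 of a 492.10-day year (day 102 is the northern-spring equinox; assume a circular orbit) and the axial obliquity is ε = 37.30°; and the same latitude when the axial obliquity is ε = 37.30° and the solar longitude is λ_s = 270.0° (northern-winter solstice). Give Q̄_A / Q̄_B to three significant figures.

— Configuration A (φ=+42.1°):
Solar longitude: λ_s = 360° × (488 − 102)/492.10 = 282.382°.
sin δ = sin 37.30° × sin 282.382° = -0.59189, so δ = -36.292°.
cos H₀ = −tan(+42.1°) tan(-36.292°) = 0.6635, H₀ = 0.8453 rad.
Bracket: H₀ sin φ sin δ + cos φ cos δ sin H₀ = 0.8453×0.67043×-0.59189 + 0.74198×0.80602×0.74815 = -0.335433 + 0.447432 = 0.111999.
Q̄ = (S₀/π) × [bracket] = (1936/π) × 0.111999 = 69.019 W/m².
— Configuration B (φ=+42.1°):
Solar declination: sin δ = sin ε · sin λ_s = sin 37.30° × sin 270.0° = -0.60599, so δ = -37.300°.
cos H₀ = −tan(+42.1°) tan(-37.300°) = 0.6883, H₀ = 0.8116 rad.
Bracket: H₀ sin φ sin δ + cos φ cos δ sin H₀ = 0.8116×0.67043×-0.60599 + 0.74198×0.79547×0.72539 = -0.329732 + 0.428142 = 0.098410.
Q̄ = (S₀/π) × [bracket] = (1936/π) × 0.098410 = 60.645 W/m².
Ratio Q̄_A / Q̄_B = 69.019 / 60.645 = 1.138.

Q̄_A / Q̄_B ≈ 1.14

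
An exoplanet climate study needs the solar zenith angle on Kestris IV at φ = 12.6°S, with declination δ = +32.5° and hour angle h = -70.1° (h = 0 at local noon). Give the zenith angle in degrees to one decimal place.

θ_z = 80.6°

cos θ_z = sin φ sin δ + cos φ cos δ cos h = -0.117208 + 0.280160 = 0.162952.
θ_z = arccos(0.162952) = 80.6°.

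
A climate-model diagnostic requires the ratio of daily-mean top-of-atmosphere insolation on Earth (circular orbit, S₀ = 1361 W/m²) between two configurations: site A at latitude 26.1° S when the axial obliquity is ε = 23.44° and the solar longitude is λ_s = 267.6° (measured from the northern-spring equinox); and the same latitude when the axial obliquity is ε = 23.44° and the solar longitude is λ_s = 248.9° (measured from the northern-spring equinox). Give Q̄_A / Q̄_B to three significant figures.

— Configuration A (φ=-26.1°):
Solar declination: sin δ = sin ε · sin λ_s = sin 23.44° × sin 267.6° = -0.39744, so δ = -23.418°.
cos H₀ = −tan(-26.1°) tan(-23.418°) = -0.2122, H₀ = 1.7846 rad.
Bracket: H₀ sin φ sin δ + cos φ cos δ sin H₀ = 1.7846×-0.43994×-0.39744 + 0.89803×0.91763×0.97723 = 0.312037 + 0.805295 = 1.117332.
Q̄ = (S₀/π) × [bracket] = (1361/π) × 1.117332 = 484.05 W/m².
— Configuration B (φ=-26.1°):
Solar declination: sin δ = sin ε · sin λ_s = sin 23.44° × sin 248.9° = -0.37112, so δ = -21.785°.
cos H₀ = −tan(-26.1°) tan(-21.785°) = -0.1958, H₀ = 1.7679 rad.
Bracket: H₀ sin φ sin δ + cos φ cos δ sin H₀ = 1.7679×-0.43994×-0.37112 + 0.89803×0.92859×0.98065 = 0.288646 + 0.817766 = 1.106412.
Q̄ = (S₀/π) × [bracket] = (1361/π) × 1.106412 = 479.32 W/m².
Ratio Q̄_A / Q̄_B = 484.05 / 479.32 = 1.010.

Q̄_A / Q̄_B ≈ 1.01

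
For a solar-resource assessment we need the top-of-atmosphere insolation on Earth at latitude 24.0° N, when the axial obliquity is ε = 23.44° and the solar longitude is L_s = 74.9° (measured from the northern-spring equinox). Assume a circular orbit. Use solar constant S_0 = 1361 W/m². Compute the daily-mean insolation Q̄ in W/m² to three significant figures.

Q̄ ≈ 478 W/m²

Solar declination: sin δ = sin ε · sin L_s = sin 23.44° × sin 74.9° = 0.38405, so δ = +22.585°.
cos h₀ = −tan(+24.0°) tan(+22.585°) = -0.1852, h₀ = 1.7571 rad.
Bracket: h₀ sin ϕ sin δ + cos ϕ cos δ sin h₀ = 1.7571×0.40674×0.38405 + 0.91355×0.92331×0.98270 = 0.274474 + 0.828897 = 1.103371.
Q̄ = (S_0/π) × [bracket] = (1361/π) × 1.103371 = 478.0 W/m².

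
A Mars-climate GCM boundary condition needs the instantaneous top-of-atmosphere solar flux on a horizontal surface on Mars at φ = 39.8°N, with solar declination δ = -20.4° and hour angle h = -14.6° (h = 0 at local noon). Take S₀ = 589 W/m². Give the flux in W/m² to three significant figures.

cos θ_z = sin φ sin δ + cos φ cos δ cos h = -0.223124 + 0.696846 = 0.473722.
Flux = S₀ · cos θ_z = 589 × 0.473722 = 279.0 W/m².

279 W/m²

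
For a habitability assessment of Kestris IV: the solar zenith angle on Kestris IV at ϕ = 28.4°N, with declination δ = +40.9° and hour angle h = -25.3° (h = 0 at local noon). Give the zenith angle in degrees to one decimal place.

cos θ_z = sin ϕ sin δ + cos ϕ cos δ cos h = 0.311411 + 0.601111 = 0.912522.
θ_z = arccos(0.912522) = 24.1°.

θ_z = 24.1°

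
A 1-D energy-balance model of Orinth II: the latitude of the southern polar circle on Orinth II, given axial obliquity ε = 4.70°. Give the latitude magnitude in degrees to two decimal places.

The polar circle is the lowest latitude that experiences at least one full rotation of continuous darkness at the northern-summer solstice; it lies at |φ| = 90° − ε = 90° − 4.70° = 85.30°.

85.30°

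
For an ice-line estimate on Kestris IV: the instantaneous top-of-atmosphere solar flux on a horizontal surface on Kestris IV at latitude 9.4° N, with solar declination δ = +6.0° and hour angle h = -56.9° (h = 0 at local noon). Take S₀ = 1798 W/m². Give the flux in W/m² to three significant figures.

cos θ_z = sin φ sin δ + cos φ cos δ cos h = 0.017072 + 0.535818 = 0.552890.
Flux = S₀ · cos θ_z = 1798 × 0.552890 = 994.1 W/m².

994 W/m²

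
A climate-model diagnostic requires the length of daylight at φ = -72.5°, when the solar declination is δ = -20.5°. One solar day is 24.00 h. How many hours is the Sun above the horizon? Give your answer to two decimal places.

Sunrise equation: cos H₀ = −tan φ · tan δ = -1.1858 ≤ −1, so the Sun never sets (polar day) and H₀ = π.
Daylight = 2H₀/(2π) × 24.00 h = (3.1416/π) × 24.00 = 24.00 h.

24.00 h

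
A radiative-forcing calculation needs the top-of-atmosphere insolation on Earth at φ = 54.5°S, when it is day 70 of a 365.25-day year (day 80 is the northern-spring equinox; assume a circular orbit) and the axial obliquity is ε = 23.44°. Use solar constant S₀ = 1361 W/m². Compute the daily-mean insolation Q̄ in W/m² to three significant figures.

Q̄ ≈ 290 W/m²

Solar longitude: λ_s = 360° × (70 − 80)/365.25 = -9.856°, i.e. -9.856° + 360° = 350.144°.
sin δ = sin 23.44° × sin 350.144° = -0.06809, so δ = -3.904°.
cos H₀ = −tan(-54.5°) tan(-3.904°) = -0.0957, H₀ = 1.6666 rad.
Bracket: H₀ sin φ sin δ + cos φ cos δ sin H₀ = 1.6666×-0.81412×-0.06809 + 0.58070×0.99768×0.99541 = 0.092385 + 0.576694 = 0.669079.
Q̄ = (S₀/π) × [bracket] = (1361/π) × 0.669079 = 289.9 W/m².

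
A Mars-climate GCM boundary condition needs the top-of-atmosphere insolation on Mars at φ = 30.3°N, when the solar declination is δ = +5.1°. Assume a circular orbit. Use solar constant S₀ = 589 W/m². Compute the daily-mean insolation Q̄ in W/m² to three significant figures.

cos H₀ = −tan(+30.3°) tan(+5.100°) = -0.0522, H₀ = 1.6230 rad.
Bracket: H₀ sin φ sin δ + cos φ cos δ sin H₀ = 1.6230×0.50453×0.08889 + 0.86340×0.99604×0.99864 = 0.072788 + 0.858811 = 0.931599.
Q̄ = (S₀/π) × [bracket] = (589/π) × 0.931599 = 174.7 W/m².

Q̄ ≈ 175 W/m²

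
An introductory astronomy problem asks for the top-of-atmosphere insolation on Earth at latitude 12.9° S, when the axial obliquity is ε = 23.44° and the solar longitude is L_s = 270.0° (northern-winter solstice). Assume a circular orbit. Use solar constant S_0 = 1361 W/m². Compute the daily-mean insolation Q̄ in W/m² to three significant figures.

Q̄ ≈ 450 W/m²

Solar declination: sin δ = sin ε · sin L_s = sin 23.44° × sin 270.0° = -0.39779, so δ = -23.440°.
cos h₀ = −tan(-12.9°) tan(-23.440°) = -0.0993, h₀ = 1.6703 rad.
Bracket: h₀ sin ϕ sin δ + cos ϕ cos δ sin h₀ = 1.6703×-0.22325×-0.39779 + 0.97476×0.91748×0.99506 = 0.148334 + 0.889905 = 1.038239.
Q̄ = (S_0/π) × [bracket] = (1361/π) × 1.038239 = 449.8 W/m².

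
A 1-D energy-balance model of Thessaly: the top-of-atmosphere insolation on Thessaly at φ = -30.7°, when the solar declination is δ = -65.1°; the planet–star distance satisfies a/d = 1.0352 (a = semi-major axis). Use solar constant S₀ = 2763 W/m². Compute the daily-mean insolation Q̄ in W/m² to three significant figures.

cos H₀ = −tan(-30.7°) tan(-65.100°) = -1.2791 ≤ −1 ⇒ polar day, H₀ = π.
Bracket: H₀ sin φ sin δ + cos φ cos δ sin H₀ = 3.1416×-0.51054×-0.90704 + 0.85985×0.42104×0.00000 = 1.454813 + 0.000000 = 1.454813.
Inverse-square distance factor (a/d)² = 1.0352² = 1.071639.
Q̄ = (S₀/π) × 1.071639 × [bracket] = (2763/π) × 1.071639 × 1.454813 = 1371 W/m².

Q̄ ≈ 1.37e+03 W/m²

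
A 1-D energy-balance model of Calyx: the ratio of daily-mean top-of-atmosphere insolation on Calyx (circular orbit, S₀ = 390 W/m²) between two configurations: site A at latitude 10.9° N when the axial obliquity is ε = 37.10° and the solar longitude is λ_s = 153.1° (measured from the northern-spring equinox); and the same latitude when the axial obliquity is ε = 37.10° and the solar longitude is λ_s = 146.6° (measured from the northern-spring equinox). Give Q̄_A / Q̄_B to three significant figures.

Q̄_A / Q̄_B ≈ 1.00

— Configuration A (φ=+10.9°):
Solar declination: sin δ = sin ε · sin λ_s = sin 37.10° × sin 153.1° = 0.27291, so δ = +15.838°.
cos H₀ = −tan(+10.9°) tan(+15.838°) = -0.0546, H₀ = 1.6255 rad.
Bracket: H₀ sin φ sin δ + cos φ cos δ sin H₀ = 1.6255×0.18910×0.27291 + 0.98196×0.96204×0.99851 = 0.083888 + 0.943277 = 1.027165.
Q̄ = (S₀/π) × [bracket] = (390/π) × 1.027165 = 127.51 W/m².
— Configuration B (φ=+10.9°):
Solar declination: sin δ = sin ε · sin λ_s = sin 37.10° × sin 146.6° = 0.33205, so δ = +19.394°.
cos H₀ = −tan(+10.9°) tan(+19.394°) = -0.0678, H₀ = 1.6386 rad.
Bracket: H₀ sin φ sin δ + cos φ cos δ sin H₀ = 1.6386×0.18910×0.33205 + 0.98196×0.94326×0.99770 = 0.102889 + 0.924113 = 1.027002.
Q̄ = (S₀/π) × [bracket] = (390/π) × 1.027002 = 127.49 W/m².
Ratio Q̄_A / Q̄_B = 127.51 / 127.49 = 1.000.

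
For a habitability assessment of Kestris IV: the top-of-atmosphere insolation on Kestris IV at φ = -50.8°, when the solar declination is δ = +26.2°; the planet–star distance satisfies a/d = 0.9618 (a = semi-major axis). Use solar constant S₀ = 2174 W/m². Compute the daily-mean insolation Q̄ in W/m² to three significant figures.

cos H₀ = −tan(-50.8°) tan(+26.200°) = 0.6033, H₀ = 0.9231 rad.
Bracket: H₀ sin φ sin δ + cos φ cos δ sin H₀ = 0.9231×-0.77494×0.44151 + 0.63203×0.89726×0.79749 = -0.315833 + 0.452253 = 0.136420.
Inverse-square distance factor (a/d)² = 0.9618² = 0.925059.
Q̄ = (S₀/π) × 0.925059 × [bracket] = (2174/π) × 0.925059 × 0.136420 = 87.33 W/m².

Q̄ ≈ 87.3 W/m²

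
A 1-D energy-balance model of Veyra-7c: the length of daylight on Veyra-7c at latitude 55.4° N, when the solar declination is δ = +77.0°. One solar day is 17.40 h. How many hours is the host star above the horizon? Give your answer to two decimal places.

Sunrise equation: cos H₀ = −tan φ · tan δ = -6.2788 ≤ −1, so the host star never sets (polar day) and H₀ = π.
Daylight = 2H₀/(2π) × 17.40 h = (3.1416/π) × 17.40 = 17.40 h.

17.40 h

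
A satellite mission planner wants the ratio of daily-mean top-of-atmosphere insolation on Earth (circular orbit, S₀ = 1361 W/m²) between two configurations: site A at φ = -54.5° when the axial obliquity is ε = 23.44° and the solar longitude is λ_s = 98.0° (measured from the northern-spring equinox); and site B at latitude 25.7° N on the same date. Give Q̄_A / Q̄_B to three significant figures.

— Configuration A (φ=-54.5°):
Solar declination: sin δ = sin ε · sin λ_s = sin 23.44° × sin 98.0° = 0.39392, so δ = +23.198°.
cos H₀ = −tan(-54.5°) tan(+23.198°) = 0.6008, H₀ = 0.9263 rad.
Bracket: H₀ sin φ sin δ + cos φ cos δ sin H₀ = 0.9263×-0.81412×0.39392 + 0.58070×0.91915×0.79938 = -0.297063 + 0.426669 = 0.129606.
Q̄ = (S₀/π) × [bracket] = (1361/π) × 0.129606 = 56.148 W/m².
— Configuration B (φ=+25.7°):
cos H₀ = −tan(+25.7°) tan(+23.198°) = -0.2063, H₀ = 1.7785 rad.
Bracket: H₀ sin φ sin δ + cos φ cos δ sin H₀ = 1.7785×0.43366×0.39392 + 0.90108×0.91915×0.97850 = 0.303816 + 0.810421 = 1.114237.
Q̄ = (S₀/π) × [bracket] = (1361/π) × 1.114237 = 482.71 W/m².
Ratio Q̄_A / Q̄_B = 56.148 / 482.71 = 0.1163.

Q̄_A / Q̄_B ≈ 0.116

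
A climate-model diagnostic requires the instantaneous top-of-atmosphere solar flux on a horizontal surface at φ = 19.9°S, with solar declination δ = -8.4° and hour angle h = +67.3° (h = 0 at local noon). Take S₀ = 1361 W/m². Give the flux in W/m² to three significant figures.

cos θ_z = sin φ sin δ + cos φ cos δ cos h = 0.049724 + 0.358970 = 0.408694.
Flux = S₀ · cos θ_z = 1361 × 0.408694 = 556.2 W/m².

556 W/m²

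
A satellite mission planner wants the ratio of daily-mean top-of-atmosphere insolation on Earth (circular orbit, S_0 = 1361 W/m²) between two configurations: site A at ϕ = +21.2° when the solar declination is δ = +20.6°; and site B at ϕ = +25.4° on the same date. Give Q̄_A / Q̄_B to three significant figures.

— Configuration A (ϕ=+21.2°):
cos h₀ = −tan(+21.2°) tan(+20.600°) = -0.1458, h₀ = 1.7171 rad.
Bracket: h₀ sin ϕ sin δ + cos ϕ cos δ sin h₀ = 1.7171×0.36162×0.35184 + 0.93232×0.93606×0.98932 = 0.218471 + 0.863387 = 1.081858.
Q̄ = (S_0/π) × [bracket] = (1361/π) × 1.081858 = 468.68 W/m².
— Configuration B (ϕ=+25.4°):
cos h₀ = −tan(+25.4°) tan(+20.600°) = -0.1785, h₀ = 1.7502 rad.
Bracket: h₀ sin ϕ sin δ + cos ϕ cos δ sin h₀ = 1.7502×0.42894×0.35184 + 0.90334×0.93606×0.98394 = 0.264137 + 0.832000 = 1.096137.
Q̄ = (S_0/π) × [bracket] = (1361/π) × 1.096137 = 474.87 W/m².
Ratio Q̄_A / Q̄_B = 468.68 / 474.87 = 0.9870.

Q̄_A / Q̄_B ≈ 0.987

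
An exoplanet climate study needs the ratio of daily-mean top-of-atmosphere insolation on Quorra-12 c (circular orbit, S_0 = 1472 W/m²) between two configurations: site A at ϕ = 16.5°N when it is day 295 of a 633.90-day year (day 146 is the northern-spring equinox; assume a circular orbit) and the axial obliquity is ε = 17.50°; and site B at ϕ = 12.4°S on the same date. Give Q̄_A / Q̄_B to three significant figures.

Q̄_A / Q̄_B ≈ 1.26

— Configuration A (ϕ=+16.5°):
Solar longitude: L_s = 360° × (295 − 146)/633.90 = 84.619°.
sin δ = sin 17.50° × sin 84.619° = 0.29938, so δ = +17.420°.
cos h₀ = −tan(+16.5°) tan(+17.420°) = -0.0929, h₀ = 1.6639 rad.
Bracket: h₀ sin ϕ sin δ + cos ϕ cos δ sin h₀ = 1.6639×0.28402×0.29938 + 0.95882×0.95413×0.99567 = 0.141481 + 0.910878 = 1.052359.
Q̄ = (S_0/π) × [bracket] = (1472/π) × 1.052359 = 493.09 W/m².
— Configuration B (ϕ=-12.4°):
cos h₀ = −tan(-12.4°) tan(+17.420°) = 0.0690, h₀ = 1.5018 rad.
Bracket: h₀ sin ϕ sin δ + cos ϕ cos δ sin h₀ = 1.5018×-0.21474×0.29938 + 0.97667×0.95413×0.99762 = -0.096549 + 0.929652 = 0.833103.
Q̄ = (S_0/π) × [bracket] = (1472/π) × 0.833103 = 390.35 W/m².
Ratio Q̄_A / Q̄_B = 493.09 / 390.35 = 1.263.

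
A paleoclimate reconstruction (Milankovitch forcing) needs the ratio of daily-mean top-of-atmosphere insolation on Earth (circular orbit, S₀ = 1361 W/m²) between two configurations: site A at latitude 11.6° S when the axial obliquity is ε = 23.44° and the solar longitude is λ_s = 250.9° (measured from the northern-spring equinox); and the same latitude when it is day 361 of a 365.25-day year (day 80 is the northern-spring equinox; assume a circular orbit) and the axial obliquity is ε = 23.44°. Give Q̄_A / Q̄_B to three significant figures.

Q̄_A / Q̄_B ≈ 1.00

— Configuration A (φ=-11.6°):
Solar declination: sin δ = sin ε · sin λ_s = sin 23.44° × sin 250.9° = -0.37589, so δ = -22.079°.
cos H₀ = −tan(-11.6°) tan(-22.079°) = -0.0833, H₀ = 1.6542 rad.
Bracket: H₀ sin φ sin δ + cos φ cos δ sin H₀ = 1.6542×-0.20108×-0.37589 + 0.97958×0.92666×0.99653 = 0.125031 + 0.904588 = 1.029619.
Q̄ = (S₀/π) × [bracket] = (1361/π) × 1.029619 = 446.05 W/m².
— Configuration B (φ=-11.6°):
Solar longitude: λ_s = 360° × (361 − 80)/365.25 = 276.961°.
sin δ = sin 23.44° × sin 276.961° = -0.39486, so δ = -23.257°.
cos H₀ = −tan(-11.6°) tan(-23.257°) = -0.0882, H₀ = 1.6591 rad.
Bracket: H₀ sin φ sin δ + cos φ cos δ sin H₀ = 1.6591×-0.20108×-0.39486 + 0.97958×0.91874×0.99610 = 0.131730 + 0.896469 = 1.028199.
Q̄ = (S₀/π) × [bracket] = (1361/π) × 1.028199 = 445.44 W/m².
Ratio Q̄_A / Q̄_B = 446.05 / 445.44 = 1.001.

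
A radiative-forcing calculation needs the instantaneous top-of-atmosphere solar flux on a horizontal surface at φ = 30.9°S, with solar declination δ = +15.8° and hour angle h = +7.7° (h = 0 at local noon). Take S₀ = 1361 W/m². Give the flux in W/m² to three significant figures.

923 W/m²

cos θ_z = sin φ sin δ + cos φ cos δ cos h = -0.139827 + 0.818201 = 0.678374.
Flux = S₀ · cos θ_z = 1361 × 0.678374 = 923.3 W/m².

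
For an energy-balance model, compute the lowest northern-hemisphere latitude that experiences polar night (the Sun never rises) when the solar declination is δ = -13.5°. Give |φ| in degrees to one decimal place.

|φ| = 76.5°

Polar night requires cos H₀ = −tan φ tan δ ≥ 1, i.e. tan φ tan δ ≤ −1.
The boundary is |tan φ| · |tan δ| = 1, so |φ| = 90° − |δ| = 90° − 13.5° = 76.5° in the northern hemisphere.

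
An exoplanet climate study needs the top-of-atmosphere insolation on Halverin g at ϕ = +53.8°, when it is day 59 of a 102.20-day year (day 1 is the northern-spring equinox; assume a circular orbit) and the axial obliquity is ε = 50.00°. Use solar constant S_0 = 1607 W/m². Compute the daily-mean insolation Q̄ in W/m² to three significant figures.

Solar longitude: L_s = 360° × (59 − 1)/102.20 = 204.305°.
sin δ = sin 50.00° × sin 204.305° = -0.31530, so δ = -18.379°.
cos h₀ = −tan(+53.8°) tan(-18.379°) = 0.4540, h₀ = 1.0996 rad.
Bracket: h₀ sin ϕ sin δ + cos ϕ cos δ sin h₀ = 1.0996×0.80696×-0.31530 + 0.59061×0.94899×0.89102 = -0.279776 + 0.499402 = 0.219626.
Q̄ = (S_0/π) × [bracket] = (1607/π) × 0.219626 = 112.3 W/m².

Q̄ ≈ 112 W/m²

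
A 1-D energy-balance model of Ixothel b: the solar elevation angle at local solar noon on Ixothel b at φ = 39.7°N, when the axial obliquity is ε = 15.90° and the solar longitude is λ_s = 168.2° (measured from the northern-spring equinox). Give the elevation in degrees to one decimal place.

Solar declination: sin δ = sin ε · sin λ_s = sin 15.90° × sin 168.2° = 0.05602, so δ = +3.212°.
At local noon the hour angle is zero, so the zenith angle equals |φ − δ| = |+39.7° − (+3.212°)| = 36.488°.
Elevation = 90° − 36.488° = 53.5°.

53.5°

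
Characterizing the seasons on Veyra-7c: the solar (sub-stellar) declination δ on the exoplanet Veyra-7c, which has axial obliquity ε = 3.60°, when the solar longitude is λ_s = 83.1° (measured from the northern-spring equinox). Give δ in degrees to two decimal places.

δ = +3.57°

sin δ = sin ε · sin λ_s = sin 3.60° × sin 83.1° = 0.062336.
δ = arcsin(0.062336) = +3.57°.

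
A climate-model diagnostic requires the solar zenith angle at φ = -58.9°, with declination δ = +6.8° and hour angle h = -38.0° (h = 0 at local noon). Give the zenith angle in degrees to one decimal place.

cos θ_z = sin φ sin δ + cos φ cos δ cos h = -0.101385 + 0.404171 = 0.302786.
θ_z = arccos(0.302786) = 72.4°.

θ_z = 72.4°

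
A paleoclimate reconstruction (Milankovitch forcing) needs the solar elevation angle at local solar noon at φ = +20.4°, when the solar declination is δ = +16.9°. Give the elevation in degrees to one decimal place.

At local noon the hour angle is zero, so the zenith angle equals |φ − δ| = |+20.4° − (+16.900°)| = 3.500°.
Elevation = 90° − 3.500° = 86.5°.

86.5°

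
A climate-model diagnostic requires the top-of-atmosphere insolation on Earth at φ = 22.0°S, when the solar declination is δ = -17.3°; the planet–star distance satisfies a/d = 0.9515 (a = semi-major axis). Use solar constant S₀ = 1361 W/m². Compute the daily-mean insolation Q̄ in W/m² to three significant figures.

cos H₀ = −tan(-22.0°) tan(-17.300°) = -0.1258, H₀ = 1.6970 rad.
Bracket: H₀ sin φ sin δ + cos φ cos δ sin H₀ = 1.6970×-0.37461×-0.29737 + 0.92718×0.95476×0.99205 = 0.189042 + 0.878197 = 1.067239.
Inverse-square distance factor (a/d)² = 0.9515² = 0.905352.
Q̄ = (S₀/π) × 0.905352 × [bracket] = (1361/π) × 0.905352 × 1.067239 = 418.6 W/m².

Q̄ ≈ 419 W/m²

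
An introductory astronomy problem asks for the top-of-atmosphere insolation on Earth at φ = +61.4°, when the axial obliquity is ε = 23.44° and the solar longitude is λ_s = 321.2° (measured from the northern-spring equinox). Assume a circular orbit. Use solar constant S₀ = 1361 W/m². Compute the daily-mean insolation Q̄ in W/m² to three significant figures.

Q̄ ≈ 74.7 W/m²

Solar declination: sin δ = sin ε · sin λ_s = sin 23.44° × sin 321.2° = -0.24926, so δ = -14.433°.
cos H₀ = −tan(+61.4°) tan(-14.433°) = 0.4721, H₀ = 1.0792 rad.
Bracket: H₀ sin φ sin δ + cos φ cos δ sin H₀ = 1.0792×0.87798×-0.24926 + 0.47869×0.96844×0.88156 = -0.236178 + 0.408676 = 0.172498.
Q̄ = (S₀/π) × [bracket] = (1361/π) × 0.172498 = 74.73 W/m².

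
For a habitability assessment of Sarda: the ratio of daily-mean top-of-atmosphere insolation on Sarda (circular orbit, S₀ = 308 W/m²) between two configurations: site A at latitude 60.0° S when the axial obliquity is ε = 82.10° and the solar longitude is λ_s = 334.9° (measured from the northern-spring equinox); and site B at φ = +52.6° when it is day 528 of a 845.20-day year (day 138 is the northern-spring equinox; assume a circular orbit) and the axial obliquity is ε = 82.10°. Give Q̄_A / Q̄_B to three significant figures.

— Configuration A (φ=-60.0°):
Solar declination: sin δ = sin ε · sin λ_s = sin 82.10° × sin 334.9° = -0.42017, so δ = -24.846°.
cos H₀ = −tan(-60.0°) tan(-24.846°) = -0.8020, H₀ = 2.5014 rad.
Bracket: H₀ sin φ sin δ + cos φ cos δ sin H₀ = 2.5014×-0.86603×-0.42017 + 0.50000×0.90744×0.59734 = 0.910209 + 0.271025 = 1.181234.
Q̄ = (S₀/π) × [bracket] = (308/π) × 1.181234 = 115.81 W/m².
— Configuration B (φ=+52.6°):
Solar longitude: λ_s = 360° × (528 − 138)/845.20 = 166.115°.
sin δ = sin 82.10° × sin 166.115° = 0.23770, so δ = +13.751°.
cos H₀ = −tan(+52.6°) tan(+13.751°) = -0.3201, H₀ = 1.8966 rad.
Bracket: H₀ sin φ sin δ + cos φ cos δ sin H₀ = 1.8966×0.79441×0.23770 + 0.60738×0.97134×0.94739 = 0.358137 + 0.558934 = 0.917071.
Q̄ = (S₀/π) × [bracket] = (308/π) × 0.917071 = 89.909 W/m².
Ratio Q̄_A / Q̄_B = 115.81 / 89.909 = 1.288.

Q̄_A / Q̄_B ≈ 1.29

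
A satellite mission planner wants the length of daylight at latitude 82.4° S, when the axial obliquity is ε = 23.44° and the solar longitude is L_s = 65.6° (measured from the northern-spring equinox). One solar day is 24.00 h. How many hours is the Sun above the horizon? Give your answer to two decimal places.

Solar declination: sin δ = sin ε · sin L_s = sin 23.44° × sin 65.6° = 0.36226, so δ = +21.239°.
cos h₀ = −tan ϕ · tan δ = 2.9129 ≥ 1, so the Sun never rises (polar night) and h₀ = 0.
Daylight = 2h₀/(2π) × 24.00 h = (0.0000/π) × 24.00 = 0.00 h.

0.00 h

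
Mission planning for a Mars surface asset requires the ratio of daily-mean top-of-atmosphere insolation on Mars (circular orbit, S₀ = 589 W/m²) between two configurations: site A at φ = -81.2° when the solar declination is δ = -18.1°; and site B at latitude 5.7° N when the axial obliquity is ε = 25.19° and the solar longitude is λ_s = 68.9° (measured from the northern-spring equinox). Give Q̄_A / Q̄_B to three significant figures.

Q̄_A / Q̄_B ≈ 0.988

— Configuration A (φ=-81.2°):
cos H₀ = −tan(-81.2°) tan(-18.100°) = -2.1113 ≤ −1 ⇒ polar day, H₀ = π.
Bracket: H₀ sin φ sin δ + cos φ cos δ sin H₀ = 3.1416×-0.98823×-0.31068 + 0.15299×0.95052×0.00000 = 0.964544 + 0.000000 = 0.964544.
Q̄ = (S₀/π) × [bracket] = (589/π) × 0.964544 = 180.84 W/m².
— Configuration B (φ=+5.7°):
Solar declination: sin δ = sin ε · sin λ_s = sin 25.19° × sin 68.9° = 0.39708, so δ = +23.396°.
cos H₀ = −tan(+5.7°) tan(+23.396°) = -0.0432, H₀ = 1.6140 rad.
Bracket: H₀ sin φ sin δ + cos φ cos δ sin H₀ = 1.6140×0.09932×0.39708 + 0.99506×0.91778×0.99907 = 0.063653 + 0.912397 = 0.976050.
Q̄ = (S₀/π) × [bracket] = (589/π) × 0.976050 = 182.99 W/m².
Ratio Q̄_A / Q̄_B = 180.84 / 182.99 = 0.9883.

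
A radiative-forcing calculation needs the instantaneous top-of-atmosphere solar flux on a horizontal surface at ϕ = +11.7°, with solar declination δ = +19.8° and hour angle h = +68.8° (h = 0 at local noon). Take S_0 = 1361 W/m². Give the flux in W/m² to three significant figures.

cos θ_z = sin ϕ sin δ + cos ϕ cos δ cos h = 0.068692 + 0.333176 = 0.401868.
Flux = S_0 · cos θ_z = 1361 × 0.401868 = 546.9 W/m².

547 W/m²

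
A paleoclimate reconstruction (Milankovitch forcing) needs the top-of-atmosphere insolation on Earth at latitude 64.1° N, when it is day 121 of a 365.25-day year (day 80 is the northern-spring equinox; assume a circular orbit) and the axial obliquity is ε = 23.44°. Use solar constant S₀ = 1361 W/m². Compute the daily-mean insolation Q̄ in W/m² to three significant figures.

Solar longitude: λ_s = 360° × (121 − 80)/365.25 = 40.411°.
sin δ = sin 23.44° × sin 40.411° = 0.25787, so δ = +14.944°.
cos H₀ = −tan(+64.1°) tan(+14.944°) = -0.5497, H₀ = 2.1527 rad.
Bracket: H₀ sin φ sin δ + cos φ cos δ sin H₀ = 2.1527×0.89956×0.25787 + 0.43680×0.96618×0.83539 = 0.499361 + 0.352557 = 0.851918.
Q̄ = (S₀/π) × [bracket] = (1361/π) × 0.851918 = 369.1 W/m².

Q̄ ≈ 369 W/m²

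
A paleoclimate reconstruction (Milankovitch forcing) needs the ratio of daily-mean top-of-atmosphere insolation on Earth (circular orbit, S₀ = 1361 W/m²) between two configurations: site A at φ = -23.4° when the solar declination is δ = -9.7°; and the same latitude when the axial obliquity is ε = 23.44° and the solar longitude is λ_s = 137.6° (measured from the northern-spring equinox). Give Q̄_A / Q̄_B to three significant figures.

— Configuration A (φ=-23.4°):
cos H₀ = −tan(-23.4°) tan(-9.700°) = -0.0740, H₀ = 1.6448 rad.
Bracket: H₀ sin φ sin δ + cos φ cos δ sin H₀ = 1.6448×-0.39715×-0.16849 + 0.91775×0.98570×0.99726 = 0.110063 + 0.902147 = 1.012210.
Q̄ = (S₀/π) × [bracket] = (1361/π) × 1.012210 = 438.51 W/m².
— Configuration B (φ=-23.4°):
Solar declination: sin δ = sin ε · sin λ_s = sin 23.44° × sin 137.6° = 0.26823, so δ = +15.559°.
cos H₀ = −tan(-23.4°) tan(+15.559°) = 0.1205, H₀ = 1.4500 rad.
Bracket: H₀ sin φ sin δ + cos φ cos δ sin H₀ = 1.4500×-0.39715×0.26823 + 0.91775×0.96335×0.99271 = -0.154465 + 0.877669 = 0.723204.
Q̄ = (S₀/π) × [bracket] = (1361/π) × 0.723204 = 313.31 W/m².
Ratio Q̄_A / Q̄_B = 438.51 / 313.31 = 1.400.

Q̄_A / Q̄_B ≈ 1.40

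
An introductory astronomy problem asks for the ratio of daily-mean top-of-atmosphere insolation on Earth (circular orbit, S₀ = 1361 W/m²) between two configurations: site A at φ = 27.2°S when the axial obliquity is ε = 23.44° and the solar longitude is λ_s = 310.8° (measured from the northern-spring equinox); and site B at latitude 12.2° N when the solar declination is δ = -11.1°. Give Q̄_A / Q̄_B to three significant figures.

Q̄_A / Q̄_B ≈ 1.20

— Configuration A (φ=-27.2°):
Solar declination: sin δ = sin ε · sin λ_s = sin 23.44° × sin 310.8° = -0.30112, so δ = -17.525°.
cos H₀ = −tan(-27.2°) tan(-17.525°) = -0.1623, H₀ = 1.7338 rad.
Bracket: H₀ sin φ sin δ + cos φ cos δ sin H₀ = 1.7338×-0.45710×-0.30112 + 0.88942×0.95359×0.98674 = 0.238644 + 0.836896 = 1.075540.
Q̄ = (S₀/π) × [bracket] = (1361/π) × 1.075540 = 465.95 W/m².
— Configuration B (φ=+12.2°):
cos H₀ = −tan(+12.2°) tan(-11.100°) = 0.0424, H₀ = 1.5284 rad.
Bracket: H₀ sin φ sin δ + cos φ cos δ sin H₀ = 1.5284×0.21132×-0.19252 + 0.97742×0.98129×0.99910 = -0.062180 + 0.958269 = 0.896089.
Q̄ = (S₀/π) × [bracket] = (1361/π) × 0.896089 = 388.20 W/m².
Ratio Q̄_A / Q̄_B = 465.95 / 388.20 = 1.200.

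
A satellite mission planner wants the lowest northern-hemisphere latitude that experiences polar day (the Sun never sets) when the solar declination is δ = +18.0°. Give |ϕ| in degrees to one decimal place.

|ϕ| = 72.0°

Polar day requires cos h₀ = −tan ϕ tan δ ≤ −1, i.e. tan ϕ tan δ ≥ 1.
The boundary is |tan ϕ| · |tan δ| = 1, so |ϕ| = 90° − |δ| = 90° − 18.0° = 72.0° in the northern hemisphere.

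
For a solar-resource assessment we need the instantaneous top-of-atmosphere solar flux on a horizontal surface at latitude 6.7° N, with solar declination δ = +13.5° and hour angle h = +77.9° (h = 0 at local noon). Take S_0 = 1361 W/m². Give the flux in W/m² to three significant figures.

cos θ_z = sin ϕ sin δ + cos ϕ cos δ cos h = 0.027236 + 0.202435 = 0.229671.
Flux = S_0 · cos θ_z = 1361 × 0.229671 = 312.6 W/m².

313 W/m²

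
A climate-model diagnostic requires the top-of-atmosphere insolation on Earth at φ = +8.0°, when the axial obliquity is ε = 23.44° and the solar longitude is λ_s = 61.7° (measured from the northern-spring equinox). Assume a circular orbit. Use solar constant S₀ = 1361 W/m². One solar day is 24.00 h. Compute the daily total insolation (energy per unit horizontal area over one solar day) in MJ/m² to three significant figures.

Solar declination: sin δ = sin ε · sin λ_s = sin 23.44° × sin 61.7° = 0.35024, so δ = +20.502°.
cos H₀ = −tan(+8.0°) tan(+20.502°) = -0.0526, H₀ = 1.6234 rad.
Bracket: H₀ sin φ sin δ + cos φ cos δ sin H₀ = 1.6234×0.13917×0.35024 + 0.99027×0.93666×0.99862 = 0.079129 + 0.926266 = 1.005395.
Q̄ = (S₀/π) × [bracket] = (1361/π) × 1.005395 = 435.56 W/m².
Daily total = Q̄ × 24.00 h × 3600 s/h = 435.56 × 24.00 × 3600 / 10⁶ = 37.63 MJ/m².

37.6 MJ/m²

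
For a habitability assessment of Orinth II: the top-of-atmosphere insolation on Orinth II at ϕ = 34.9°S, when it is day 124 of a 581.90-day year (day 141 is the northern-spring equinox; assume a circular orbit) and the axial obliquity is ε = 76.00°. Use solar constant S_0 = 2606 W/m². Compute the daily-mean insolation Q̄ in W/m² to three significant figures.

Q̄ ≈ 807 W/m²

Solar longitude: L_s = 360° × (124 − 141)/581.90 = -10.517°, i.e. -10.517° + 360° = 349.483°.
sin δ = sin 76.00° × sin 349.483° = -0.17711, so δ = -10.201°.
cos h₀ = −tan(-34.9°) tan(-10.201°) = -0.1255, h₀ = 1.6967 rad.
Bracket: h₀ sin ϕ sin δ + cos ϕ cos δ sin h₀ = 1.6967×-0.57215×-0.17711 + 0.82015×0.98419×0.99209 = 0.171933 + 0.800799 = 0.972732.
Q̄ = (S_0/π) × [bracket] = (2606/π) × 0.972732 = 806.9 W/m².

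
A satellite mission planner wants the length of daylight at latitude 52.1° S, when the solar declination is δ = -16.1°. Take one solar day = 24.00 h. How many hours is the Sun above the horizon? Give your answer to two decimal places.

14.90 h

cos h₀ = −tan ϕ · tan δ = −tan(-52.1°) × tan(-16.100°) = -0.3708, so h₀ = 1.9506 rad = 111.76°.
Daylight = 2h₀/(2π) × 24.00 h = (1.9506/π) × 24.00 = 14.90 h.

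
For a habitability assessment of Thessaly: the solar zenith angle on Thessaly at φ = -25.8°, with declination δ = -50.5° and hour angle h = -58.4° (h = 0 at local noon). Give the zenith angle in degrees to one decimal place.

cos θ_z = sin φ sin δ + cos φ cos δ cos h = 0.335835 + 0.300073 = 0.635908.
θ_z = arccos(0.635908) = 50.5°.

θ_z = 50.5°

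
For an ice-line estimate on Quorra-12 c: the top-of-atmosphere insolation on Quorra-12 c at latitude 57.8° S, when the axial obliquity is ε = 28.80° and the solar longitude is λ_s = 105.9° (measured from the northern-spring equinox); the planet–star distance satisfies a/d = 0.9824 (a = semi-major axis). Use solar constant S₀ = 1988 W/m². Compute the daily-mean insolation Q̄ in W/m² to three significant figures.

Q̄ ≈ 19.2 W/m²

Solar declination: sin δ = sin ε · sin λ_s = sin 28.80° × sin 105.9° = 0.46332, so δ = +27.602°.
cos H₀ = −tan(-57.8°) tan(+27.602°) = 0.8302, H₀ = 0.5913 rad.
Bracket: H₀ sin φ sin δ + cos φ cos δ sin H₀ = 0.5913×-0.84619×0.46332 + 0.53288×0.88619×0.55742 = -0.231823 + 0.263232 = 0.031409.
Inverse-square distance factor (a/d)² = 0.9824² = 0.965110.
Q̄ = (S₀/π) × 0.965110 × [bracket] = (1988/π) × 0.965110 × 0.031409 = 19.18 W/m².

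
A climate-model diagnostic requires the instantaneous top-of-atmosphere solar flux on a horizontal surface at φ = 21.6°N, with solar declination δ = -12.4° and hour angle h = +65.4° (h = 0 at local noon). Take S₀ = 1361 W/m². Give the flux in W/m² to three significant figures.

407 W/m²

cos θ_z = sin φ sin δ + cos φ cos δ cos h = -0.079049 + 0.378019 = 0.298970.
Flux = S₀ · cos θ_z = 1361 × 0.298970 = 406.9 W/m².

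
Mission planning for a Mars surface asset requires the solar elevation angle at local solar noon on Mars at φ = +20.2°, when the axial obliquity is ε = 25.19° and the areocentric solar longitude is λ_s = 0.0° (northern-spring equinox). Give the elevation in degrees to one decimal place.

sin δ = sin 25.19° × sin 0.0° = 0.00000, so δ = +0.000°.
At local noon the hour angle is zero, so the zenith angle equals |φ − δ| = |+20.2° − (+0.000°)| = 20.200°.
Elevation = 90° − 20.200° = 69.8°.

69.8°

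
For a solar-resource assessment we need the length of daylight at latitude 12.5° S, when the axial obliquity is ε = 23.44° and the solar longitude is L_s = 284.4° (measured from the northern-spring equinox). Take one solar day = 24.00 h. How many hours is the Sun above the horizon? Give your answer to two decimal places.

12.71 h

Solar declination: sin δ = sin ε · sin L_s = sin 23.44° × sin 284.4° = -0.38529, so δ = -22.662°.
cos h₀ = −tan ϕ · tan δ = −tan(-12.5°) × tan(-22.662°) = -0.0926, so h₀ = 1.6635 rad = 95.31°.
Daylight = 2h₀/(2π) × 24.00 h = (1.6635/π) × 24.00 = 12.71 h.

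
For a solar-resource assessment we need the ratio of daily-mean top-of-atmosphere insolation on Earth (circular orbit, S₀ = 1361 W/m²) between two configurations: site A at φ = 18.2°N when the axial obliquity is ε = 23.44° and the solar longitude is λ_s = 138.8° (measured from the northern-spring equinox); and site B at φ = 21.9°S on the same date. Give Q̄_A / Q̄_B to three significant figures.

— Configuration A (φ=+18.2°):
Solar declination: sin δ = sin ε · sin λ_s = sin 23.44° × sin 138.8° = 0.26202, so δ = +15.190°.
cos H₀ = −tan(+18.2°) tan(+15.190°) = -0.0893, H₀ = 1.6602 rad.
Bracket: H₀ sin φ sin δ + cos φ cos δ sin H₀ = 1.6602×0.31233×0.26202 + 0.94997×0.96506×0.99601 = 0.135865 + 0.913120 = 1.048985.
Q̄ = (S₀/π) × [bracket] = (1361/π) × 1.048985 = 454.44 W/m².
— Configuration B (φ=-21.9°):
cos H₀ = −tan(-21.9°) tan(+15.190°) = 0.1091, H₀ = 1.4614 rad.
Bracket: H₀ sin φ sin δ + cos φ cos δ sin H₀ = 1.4614×-0.37299×0.26202 + 0.92784×0.96506×0.99403 = -0.142824 + 0.890076 = 0.747252.
Q̄ = (S₀/π) × [bracket] = (1361/π) × 0.747252 = 323.72 W/m².
Ratio Q̄_A / Q̄_B = 454.44 / 323.72 = 1.404.

Q̄_A / Q̄_B ≈ 1.40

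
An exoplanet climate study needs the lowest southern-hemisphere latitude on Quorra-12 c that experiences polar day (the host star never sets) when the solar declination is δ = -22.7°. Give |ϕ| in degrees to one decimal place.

Polar day requires cos h₀ = −tan ϕ tan δ ≤ −1, i.e. tan ϕ tan δ ≥ 1.
The boundary is |tan ϕ| · |tan δ| = 1, so |ϕ| = 90° − |δ| = 90° − 22.7° = 67.3° in the southern hemisphere.

|ϕ| = 67.3°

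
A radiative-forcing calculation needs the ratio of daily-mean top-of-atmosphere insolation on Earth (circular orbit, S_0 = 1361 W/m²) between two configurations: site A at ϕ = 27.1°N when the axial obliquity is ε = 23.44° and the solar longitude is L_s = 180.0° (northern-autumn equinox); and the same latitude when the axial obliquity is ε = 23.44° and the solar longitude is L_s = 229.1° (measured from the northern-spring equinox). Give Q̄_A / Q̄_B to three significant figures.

— Configuration A (ϕ=+27.1°):
Solar declination: sin δ = sin ε · sin L_s = sin 23.44° × sin 180.0° = 0.00000, so δ = +0.000°.
cos h₀ = −tan(+27.1°) tan(+0.000°) = -0.0000, h₀ = 1.5708 rad.
Bracket: h₀ sin ϕ sin δ + cos ϕ cos δ sin h₀ = 1.5708×0.45554×0.00000 + 0.89021×1.00000×1.00000 = 0.000000 + 0.890210 = 0.890210.
Q̄ = (S_0/π) × [bracket] = (1361/π) × 0.890210 = 385.66 W/m².
— Configuration B (ϕ=+27.1°):
Solar declination: sin δ = sin ε · sin L_s = sin 23.44° × sin 229.1° = -0.30067, so δ = -17.498°.
cos h₀ = −tan(+27.1°) tan(-17.498°) = 0.1613, h₀ = 1.4088 rad.
Bracket: h₀ sin ϕ sin δ + cos ϕ cos δ sin h₀ = 1.4088×0.45554×-0.30067 + 0.89021×0.95373×0.98690 = -0.192959 + 0.837898 = 0.644939.
Q̄ = (S_0/π) × [bracket] = (1361/π) × 0.644939 = 279.40 W/m².
Ratio Q̄_A / Q̄_B = 385.66 / 279.40 = 1.380.

Q̄_A / Q̄_B ≈ 1.38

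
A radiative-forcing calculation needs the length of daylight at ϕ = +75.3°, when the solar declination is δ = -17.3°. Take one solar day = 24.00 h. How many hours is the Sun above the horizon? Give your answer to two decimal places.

cos h₀ = −tan ϕ · tan δ = 1.1872 ≥ 1, so the Sun never rises (polar night) and h₀ = 0.
Daylight = 2h₀/(2π) × 24.00 h = (0.0000/π) × 24.00 = 0.00 h.

0.00 h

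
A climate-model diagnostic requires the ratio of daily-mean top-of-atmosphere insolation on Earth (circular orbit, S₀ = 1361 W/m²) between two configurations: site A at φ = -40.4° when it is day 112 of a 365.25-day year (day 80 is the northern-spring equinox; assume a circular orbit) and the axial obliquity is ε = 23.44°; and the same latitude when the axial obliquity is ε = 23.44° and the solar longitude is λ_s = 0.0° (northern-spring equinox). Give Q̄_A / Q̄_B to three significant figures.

— Configuration A (φ=-40.4°):
Solar longitude: λ_s = 360° × (112 − 80)/365.25 = 31.540°.
sin δ = sin 23.44° × sin 31.540° = 0.20808, so δ = +12.010°.
cos H₀ = −tan(-40.4°) tan(+12.010°) = 0.1811, H₀ = 1.3887 rad.
Bracket: H₀ sin φ sin δ + cos φ cos δ sin H₀ = 1.3887×-0.64812×0.20808 + 0.76154×0.97811×0.98347 = -0.187281 + 0.732557 = 0.545276.
Q̄ = (S₀/π) × [bracket] = (1361/π) × 0.545276 = 236.22 W/m².
— Configuration B (φ=-40.4°):
Solar declination: sin δ = sin ε · sin λ_s = sin 23.44° × sin 0.0° = 0.00000, so δ = +0.000°.
cos H₀ = −tan(-40.4°) tan(+0.000°) = 0.0000, H₀ = 1.5708 rad.
Bracket: H₀ sin φ sin δ + cos φ cos δ sin H₀ = 1.5708×-0.64812×0.00000 + 0.76154×1.00000×1.00000 = -0.000000 + 0.761540 = 0.761540.
Q̄ = (S₀/π) × [bracket] = (1361/π) × 0.761540 = 329.91 W/m².
Ratio Q̄_A / Q̄_B = 236.22 / 329.91 = 0.7160.

Q̄_A / Q̄_B ≈ 0.716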